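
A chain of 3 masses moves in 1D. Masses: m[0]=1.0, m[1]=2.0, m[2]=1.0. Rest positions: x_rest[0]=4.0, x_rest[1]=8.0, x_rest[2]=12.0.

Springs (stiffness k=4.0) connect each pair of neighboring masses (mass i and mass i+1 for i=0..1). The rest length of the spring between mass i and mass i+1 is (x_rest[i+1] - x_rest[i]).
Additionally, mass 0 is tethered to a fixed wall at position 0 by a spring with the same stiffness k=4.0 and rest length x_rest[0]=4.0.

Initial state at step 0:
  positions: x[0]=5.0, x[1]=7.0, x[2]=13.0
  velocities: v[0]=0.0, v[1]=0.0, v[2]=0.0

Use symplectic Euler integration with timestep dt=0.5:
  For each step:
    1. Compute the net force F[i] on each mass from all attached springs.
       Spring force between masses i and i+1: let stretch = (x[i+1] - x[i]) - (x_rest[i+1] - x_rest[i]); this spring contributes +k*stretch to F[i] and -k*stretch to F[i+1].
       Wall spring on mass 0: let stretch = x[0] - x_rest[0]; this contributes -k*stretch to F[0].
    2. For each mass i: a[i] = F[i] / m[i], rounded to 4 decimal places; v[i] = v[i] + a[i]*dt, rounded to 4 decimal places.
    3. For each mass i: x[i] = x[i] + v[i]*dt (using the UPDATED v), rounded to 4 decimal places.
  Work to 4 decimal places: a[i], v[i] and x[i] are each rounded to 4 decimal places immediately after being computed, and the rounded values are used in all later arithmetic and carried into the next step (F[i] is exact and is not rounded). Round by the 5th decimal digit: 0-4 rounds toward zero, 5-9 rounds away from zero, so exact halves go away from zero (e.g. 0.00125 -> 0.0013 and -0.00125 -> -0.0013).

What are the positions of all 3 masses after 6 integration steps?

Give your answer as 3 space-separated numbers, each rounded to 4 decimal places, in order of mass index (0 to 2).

Step 0: x=[5.0000 7.0000 13.0000] v=[0.0000 0.0000 0.0000]
Step 1: x=[2.0000 9.0000 11.0000] v=[-6.0000 4.0000 -4.0000]
Step 2: x=[4.0000 8.5000 11.0000] v=[4.0000 -1.0000 0.0000]
Step 3: x=[6.5000 7.0000 12.5000] v=[5.0000 -3.0000 3.0000]
Step 4: x=[3.0000 8.0000 12.5000] v=[-7.0000 2.0000 0.0000]
Step 5: x=[1.5000 8.7500 12.0000] v=[-3.0000 1.5000 -1.0000]
Step 6: x=[5.7500 7.5000 12.2500] v=[8.5000 -2.5000 0.5000]

Answer: 5.7500 7.5000 12.2500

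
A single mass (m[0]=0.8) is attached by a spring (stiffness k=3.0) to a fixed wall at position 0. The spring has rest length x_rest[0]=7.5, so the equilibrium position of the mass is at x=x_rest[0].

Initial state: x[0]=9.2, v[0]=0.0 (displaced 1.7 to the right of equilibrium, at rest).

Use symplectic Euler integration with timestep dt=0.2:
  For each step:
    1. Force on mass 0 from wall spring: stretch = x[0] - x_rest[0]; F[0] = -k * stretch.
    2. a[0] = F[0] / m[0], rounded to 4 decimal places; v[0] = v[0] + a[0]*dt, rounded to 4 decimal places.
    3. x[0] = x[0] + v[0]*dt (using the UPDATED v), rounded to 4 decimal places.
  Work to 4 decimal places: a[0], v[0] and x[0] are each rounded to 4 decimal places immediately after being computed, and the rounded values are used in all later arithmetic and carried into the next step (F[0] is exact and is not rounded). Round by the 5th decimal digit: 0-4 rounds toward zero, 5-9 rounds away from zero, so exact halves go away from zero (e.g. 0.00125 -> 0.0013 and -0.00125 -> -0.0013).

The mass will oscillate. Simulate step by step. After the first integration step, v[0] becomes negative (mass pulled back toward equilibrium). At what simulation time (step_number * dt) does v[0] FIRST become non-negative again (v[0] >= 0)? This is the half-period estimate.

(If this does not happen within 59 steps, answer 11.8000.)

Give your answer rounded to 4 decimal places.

Answer: 1.8000

Derivation:
Step 0: x=[9.2000] v=[0.0000]
Step 1: x=[8.9450] v=[-1.2750]
Step 2: x=[8.4732] v=[-2.3588]
Step 3: x=[7.8555] v=[-3.0887]
Step 4: x=[7.1844] v=[-3.3553]
Step 5: x=[6.5607] v=[-3.1186]
Step 6: x=[6.0779] v=[-2.4141]
Step 7: x=[5.8084] v=[-1.3475]
Step 8: x=[5.7926] v=[-0.0788]
Step 9: x=[6.0330] v=[1.2018]
First v>=0 after going negative at step 9, time=1.8000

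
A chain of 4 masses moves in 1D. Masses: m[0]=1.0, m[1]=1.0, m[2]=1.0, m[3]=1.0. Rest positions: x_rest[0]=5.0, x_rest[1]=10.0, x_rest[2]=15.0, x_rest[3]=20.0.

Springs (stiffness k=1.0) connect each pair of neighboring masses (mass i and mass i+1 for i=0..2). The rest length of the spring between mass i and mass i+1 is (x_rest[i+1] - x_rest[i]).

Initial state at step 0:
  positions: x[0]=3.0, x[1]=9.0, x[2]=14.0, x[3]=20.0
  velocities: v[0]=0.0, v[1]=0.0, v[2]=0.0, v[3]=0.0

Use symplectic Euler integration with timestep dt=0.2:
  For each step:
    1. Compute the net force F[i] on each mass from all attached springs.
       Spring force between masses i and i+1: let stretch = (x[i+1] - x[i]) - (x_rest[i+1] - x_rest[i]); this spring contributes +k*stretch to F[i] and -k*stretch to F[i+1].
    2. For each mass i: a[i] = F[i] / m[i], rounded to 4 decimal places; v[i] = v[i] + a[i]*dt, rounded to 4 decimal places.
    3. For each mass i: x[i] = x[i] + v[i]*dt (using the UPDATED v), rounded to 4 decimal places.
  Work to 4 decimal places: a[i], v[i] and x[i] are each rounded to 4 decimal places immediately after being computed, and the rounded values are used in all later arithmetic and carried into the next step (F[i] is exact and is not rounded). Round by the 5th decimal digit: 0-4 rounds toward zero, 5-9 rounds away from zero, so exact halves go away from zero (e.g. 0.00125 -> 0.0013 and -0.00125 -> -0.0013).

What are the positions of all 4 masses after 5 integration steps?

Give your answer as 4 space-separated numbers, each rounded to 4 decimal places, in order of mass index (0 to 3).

Answer: 3.4982 8.5999 14.4001 19.5018

Derivation:
Step 0: x=[3.0000 9.0000 14.0000 20.0000] v=[0.0000 0.0000 0.0000 0.0000]
Step 1: x=[3.0400 8.9600 14.0400 19.9600] v=[0.2000 -0.2000 0.2000 -0.2000]
Step 2: x=[3.1168 8.8864 14.1136 19.8832] v=[0.3840 -0.3680 0.3680 -0.3840]
Step 3: x=[3.2244 8.7911 14.2089 19.7756] v=[0.5379 -0.4765 0.4765 -0.5379]
Step 4: x=[3.3546 8.6898 14.3102 19.6454] v=[0.6512 -0.5063 0.5063 -0.6512]
Step 5: x=[3.4982 8.5999 14.4001 19.5018] v=[0.7182 -0.4493 0.4493 -0.7182]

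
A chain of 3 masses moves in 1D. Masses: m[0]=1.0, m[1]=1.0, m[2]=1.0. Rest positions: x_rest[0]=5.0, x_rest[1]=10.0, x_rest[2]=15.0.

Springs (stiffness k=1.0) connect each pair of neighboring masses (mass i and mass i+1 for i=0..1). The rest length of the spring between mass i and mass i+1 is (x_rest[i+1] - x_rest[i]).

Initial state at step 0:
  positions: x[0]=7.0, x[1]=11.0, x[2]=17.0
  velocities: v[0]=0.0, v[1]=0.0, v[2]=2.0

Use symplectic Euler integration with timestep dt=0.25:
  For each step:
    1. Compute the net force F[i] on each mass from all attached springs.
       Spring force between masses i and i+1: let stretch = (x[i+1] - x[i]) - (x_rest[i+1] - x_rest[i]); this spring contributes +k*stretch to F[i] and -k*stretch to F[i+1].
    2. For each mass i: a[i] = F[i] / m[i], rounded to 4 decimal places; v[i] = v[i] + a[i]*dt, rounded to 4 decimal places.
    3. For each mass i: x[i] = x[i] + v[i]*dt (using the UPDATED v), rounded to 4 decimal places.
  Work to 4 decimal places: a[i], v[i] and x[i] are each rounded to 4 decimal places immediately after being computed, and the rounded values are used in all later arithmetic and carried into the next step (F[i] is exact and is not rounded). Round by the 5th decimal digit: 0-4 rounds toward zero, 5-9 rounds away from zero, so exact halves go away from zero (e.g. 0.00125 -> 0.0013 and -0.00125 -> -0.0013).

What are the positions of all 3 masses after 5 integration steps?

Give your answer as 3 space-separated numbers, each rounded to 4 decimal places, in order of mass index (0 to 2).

Answer: 6.4520 12.6811 18.3672

Derivation:
Step 0: x=[7.0000 11.0000 17.0000] v=[0.0000 0.0000 2.0000]
Step 1: x=[6.9375 11.1250 17.4375] v=[-0.2500 0.5000 1.7500]
Step 2: x=[6.8242 11.3828 17.7930] v=[-0.4531 1.0313 1.4219]
Step 3: x=[6.6833 11.7564 18.0604] v=[-0.5635 1.4942 1.0694]
Step 4: x=[6.5470 12.2069 18.2463] v=[-0.5452 1.8019 0.7434]
Step 5: x=[6.4520 12.6811 18.3672] v=[-0.3802 1.8968 0.4836]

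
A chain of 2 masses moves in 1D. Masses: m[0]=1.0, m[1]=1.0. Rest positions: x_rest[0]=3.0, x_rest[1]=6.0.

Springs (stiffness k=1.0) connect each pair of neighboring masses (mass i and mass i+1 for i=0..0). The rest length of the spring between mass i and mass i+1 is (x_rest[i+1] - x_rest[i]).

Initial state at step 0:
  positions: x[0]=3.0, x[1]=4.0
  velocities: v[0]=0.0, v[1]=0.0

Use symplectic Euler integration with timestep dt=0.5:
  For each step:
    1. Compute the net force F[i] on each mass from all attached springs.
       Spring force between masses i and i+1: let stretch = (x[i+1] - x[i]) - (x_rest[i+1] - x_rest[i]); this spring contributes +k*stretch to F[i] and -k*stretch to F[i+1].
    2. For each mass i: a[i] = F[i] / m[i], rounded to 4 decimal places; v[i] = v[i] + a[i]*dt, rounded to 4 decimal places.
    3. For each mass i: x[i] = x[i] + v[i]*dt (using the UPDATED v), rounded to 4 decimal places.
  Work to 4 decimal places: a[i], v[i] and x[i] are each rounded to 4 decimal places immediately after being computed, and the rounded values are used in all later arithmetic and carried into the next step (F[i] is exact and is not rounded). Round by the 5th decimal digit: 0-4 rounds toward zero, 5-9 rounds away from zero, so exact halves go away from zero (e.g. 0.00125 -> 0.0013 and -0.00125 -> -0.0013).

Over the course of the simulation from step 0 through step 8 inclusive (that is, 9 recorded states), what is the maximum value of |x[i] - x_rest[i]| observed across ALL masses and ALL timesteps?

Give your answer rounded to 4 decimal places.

Step 0: x=[3.0000 4.0000] v=[0.0000 0.0000]
Step 1: x=[2.5000 4.5000] v=[-1.0000 1.0000]
Step 2: x=[1.7500 5.2500] v=[-1.5000 1.5000]
Step 3: x=[1.1250 5.8750] v=[-1.2500 1.2500]
Step 4: x=[0.9375 6.0625] v=[-0.3750 0.3750]
Step 5: x=[1.2813 5.7188] v=[0.6875 -0.6875]
Step 6: x=[1.9845 5.0157] v=[1.4063 -1.4063]
Step 7: x=[2.6955 4.3048] v=[1.4219 -1.4219]
Step 8: x=[3.0588 3.9415] v=[0.7266 -0.7266]
Max displacement = 2.0625

Answer: 2.0625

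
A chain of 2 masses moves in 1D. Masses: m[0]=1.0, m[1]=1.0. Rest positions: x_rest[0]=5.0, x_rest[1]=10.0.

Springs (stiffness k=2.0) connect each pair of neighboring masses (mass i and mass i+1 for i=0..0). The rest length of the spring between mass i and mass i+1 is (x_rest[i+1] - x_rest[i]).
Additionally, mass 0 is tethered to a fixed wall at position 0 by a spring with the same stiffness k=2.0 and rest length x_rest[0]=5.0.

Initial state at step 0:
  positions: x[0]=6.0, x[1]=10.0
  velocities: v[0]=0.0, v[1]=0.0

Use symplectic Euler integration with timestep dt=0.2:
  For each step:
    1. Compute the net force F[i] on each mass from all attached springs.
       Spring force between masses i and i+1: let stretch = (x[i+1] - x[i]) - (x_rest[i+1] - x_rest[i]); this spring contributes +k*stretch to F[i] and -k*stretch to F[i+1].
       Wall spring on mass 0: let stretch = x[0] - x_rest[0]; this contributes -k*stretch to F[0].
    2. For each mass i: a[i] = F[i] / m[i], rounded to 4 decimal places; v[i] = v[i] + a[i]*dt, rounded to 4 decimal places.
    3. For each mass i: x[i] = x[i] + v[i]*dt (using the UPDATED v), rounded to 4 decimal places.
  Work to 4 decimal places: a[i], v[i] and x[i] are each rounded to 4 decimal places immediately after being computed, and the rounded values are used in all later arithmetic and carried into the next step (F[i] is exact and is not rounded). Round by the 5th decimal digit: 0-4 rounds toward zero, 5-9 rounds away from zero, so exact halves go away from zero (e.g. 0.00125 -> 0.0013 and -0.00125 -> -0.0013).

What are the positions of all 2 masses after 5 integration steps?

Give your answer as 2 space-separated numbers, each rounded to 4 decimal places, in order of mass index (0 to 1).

Step 0: x=[6.0000 10.0000] v=[0.0000 0.0000]
Step 1: x=[5.8400 10.0800] v=[-0.8000 0.4000]
Step 2: x=[5.5520 10.2208] v=[-1.4400 0.7040]
Step 3: x=[5.1933 10.3881] v=[-1.7933 0.8365]
Step 4: x=[4.8348 10.5398] v=[-1.7927 0.7586]
Step 5: x=[4.5459 10.6351] v=[-1.4446 0.4766]

Answer: 4.5459 10.6351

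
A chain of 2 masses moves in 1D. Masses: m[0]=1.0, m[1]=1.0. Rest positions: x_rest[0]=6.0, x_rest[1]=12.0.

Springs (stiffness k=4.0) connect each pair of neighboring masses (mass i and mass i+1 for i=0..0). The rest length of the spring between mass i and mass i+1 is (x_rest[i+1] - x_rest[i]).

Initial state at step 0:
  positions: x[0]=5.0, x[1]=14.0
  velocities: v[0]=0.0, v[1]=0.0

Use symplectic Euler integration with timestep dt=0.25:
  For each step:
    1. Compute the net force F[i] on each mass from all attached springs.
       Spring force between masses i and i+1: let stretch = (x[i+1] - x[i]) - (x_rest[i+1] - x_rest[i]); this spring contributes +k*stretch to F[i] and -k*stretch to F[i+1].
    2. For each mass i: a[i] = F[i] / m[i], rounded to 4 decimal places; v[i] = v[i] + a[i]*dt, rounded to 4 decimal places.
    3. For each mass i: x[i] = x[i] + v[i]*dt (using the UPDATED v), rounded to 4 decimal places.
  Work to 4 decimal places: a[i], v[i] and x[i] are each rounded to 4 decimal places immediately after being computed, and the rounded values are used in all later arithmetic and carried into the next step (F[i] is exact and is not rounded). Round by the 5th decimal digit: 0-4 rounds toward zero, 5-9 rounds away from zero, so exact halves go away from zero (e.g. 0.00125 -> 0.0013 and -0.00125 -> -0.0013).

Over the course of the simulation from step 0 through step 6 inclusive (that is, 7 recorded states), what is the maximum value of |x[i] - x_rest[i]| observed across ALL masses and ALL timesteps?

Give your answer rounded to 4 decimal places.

Answer: 2.0938

Derivation:
Step 0: x=[5.0000 14.0000] v=[0.0000 0.0000]
Step 1: x=[5.7500 13.2500] v=[3.0000 -3.0000]
Step 2: x=[6.8750 12.1250] v=[4.5000 -4.5000]
Step 3: x=[7.8125 11.1875] v=[3.7500 -3.7500]
Step 4: x=[8.0938 10.9063] v=[1.1250 -1.1250]
Step 5: x=[7.5782 11.4219] v=[-2.0625 2.0625]
Step 6: x=[6.5235 12.4766] v=[-4.2188 4.2188]
Max displacement = 2.0938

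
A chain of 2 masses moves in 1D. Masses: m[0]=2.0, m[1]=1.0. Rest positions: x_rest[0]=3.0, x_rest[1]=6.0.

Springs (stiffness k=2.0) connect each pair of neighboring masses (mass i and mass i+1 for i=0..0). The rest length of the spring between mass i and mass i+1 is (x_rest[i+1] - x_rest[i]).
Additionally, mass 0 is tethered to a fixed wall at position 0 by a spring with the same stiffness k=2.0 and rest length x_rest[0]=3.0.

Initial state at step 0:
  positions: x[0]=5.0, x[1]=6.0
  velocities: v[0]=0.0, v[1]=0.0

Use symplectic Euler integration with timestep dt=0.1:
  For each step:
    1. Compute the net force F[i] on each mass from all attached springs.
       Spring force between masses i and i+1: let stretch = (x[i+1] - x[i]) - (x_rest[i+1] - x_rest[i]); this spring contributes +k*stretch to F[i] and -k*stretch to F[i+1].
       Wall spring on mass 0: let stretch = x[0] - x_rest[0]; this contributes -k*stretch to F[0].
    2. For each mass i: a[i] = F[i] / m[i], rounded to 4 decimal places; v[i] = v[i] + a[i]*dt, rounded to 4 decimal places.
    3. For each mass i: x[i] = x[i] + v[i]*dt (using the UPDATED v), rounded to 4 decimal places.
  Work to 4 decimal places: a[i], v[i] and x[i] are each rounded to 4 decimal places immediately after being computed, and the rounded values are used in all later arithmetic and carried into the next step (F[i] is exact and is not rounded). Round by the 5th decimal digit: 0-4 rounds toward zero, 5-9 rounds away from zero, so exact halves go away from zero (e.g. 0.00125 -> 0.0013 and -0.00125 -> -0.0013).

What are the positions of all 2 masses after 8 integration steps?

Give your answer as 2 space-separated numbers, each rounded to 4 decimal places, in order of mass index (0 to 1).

Step 0: x=[5.0000 6.0000] v=[0.0000 0.0000]
Step 1: x=[4.9600 6.0400] v=[-0.4000 0.4000]
Step 2: x=[4.8812 6.1184] v=[-0.7880 0.7840]
Step 3: x=[4.7660 6.2321] v=[-1.1524 1.1366]
Step 4: x=[4.6178 6.3764] v=[-1.4824 1.4434]
Step 5: x=[4.4410 6.5456] v=[-1.7683 1.6917]
Step 6: x=[4.2408 6.7327] v=[-2.0019 1.8708]
Step 7: x=[4.0231 6.9299] v=[-2.1768 1.9724]
Step 8: x=[3.7943 7.1290] v=[-2.2884 1.9910]

Answer: 3.7943 7.1290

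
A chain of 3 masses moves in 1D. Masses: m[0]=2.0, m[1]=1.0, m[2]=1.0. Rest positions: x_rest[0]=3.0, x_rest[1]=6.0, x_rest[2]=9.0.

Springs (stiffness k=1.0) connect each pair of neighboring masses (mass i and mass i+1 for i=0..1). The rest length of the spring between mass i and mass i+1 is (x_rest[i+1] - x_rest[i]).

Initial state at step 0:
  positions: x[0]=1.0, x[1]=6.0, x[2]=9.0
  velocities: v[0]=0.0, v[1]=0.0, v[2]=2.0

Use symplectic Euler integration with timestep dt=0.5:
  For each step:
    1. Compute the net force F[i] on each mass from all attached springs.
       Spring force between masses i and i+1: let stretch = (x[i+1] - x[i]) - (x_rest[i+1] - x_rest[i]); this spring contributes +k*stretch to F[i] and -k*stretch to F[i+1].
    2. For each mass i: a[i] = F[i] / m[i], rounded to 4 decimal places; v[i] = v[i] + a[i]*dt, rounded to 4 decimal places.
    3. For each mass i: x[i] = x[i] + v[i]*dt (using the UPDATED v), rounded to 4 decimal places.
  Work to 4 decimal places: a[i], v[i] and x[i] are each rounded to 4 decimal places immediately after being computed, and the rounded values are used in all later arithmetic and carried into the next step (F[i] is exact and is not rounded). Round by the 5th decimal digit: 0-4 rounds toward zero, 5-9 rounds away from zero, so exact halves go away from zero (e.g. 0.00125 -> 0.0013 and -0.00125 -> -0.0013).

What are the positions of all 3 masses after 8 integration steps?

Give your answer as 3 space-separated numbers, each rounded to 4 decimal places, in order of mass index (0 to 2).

Answer: 4.9897 6.6191 8.4028

Derivation:
Step 0: x=[1.0000 6.0000 9.0000] v=[0.0000 0.0000 2.0000]
Step 1: x=[1.2500 5.5000 10.0000] v=[0.5000 -1.0000 2.0000]
Step 2: x=[1.6563 5.0625 10.6250] v=[0.8125 -0.8750 1.2500]
Step 3: x=[2.1134 5.1641 10.6094] v=[0.9141 0.2032 -0.0313]
Step 4: x=[2.5768 5.8644 9.9824] v=[0.9268 1.4005 -1.2540]
Step 5: x=[3.0762 6.7723 9.0759] v=[0.9987 1.8157 -1.8130]
Step 6: x=[3.6626 7.3321 8.3435] v=[1.1728 1.1195 -1.4648]
Step 7: x=[4.3327 7.2273 8.1083] v=[1.3402 -0.2096 -0.4705]
Step 8: x=[4.9897 6.6191 8.4028] v=[1.3139 -1.2164 0.5890]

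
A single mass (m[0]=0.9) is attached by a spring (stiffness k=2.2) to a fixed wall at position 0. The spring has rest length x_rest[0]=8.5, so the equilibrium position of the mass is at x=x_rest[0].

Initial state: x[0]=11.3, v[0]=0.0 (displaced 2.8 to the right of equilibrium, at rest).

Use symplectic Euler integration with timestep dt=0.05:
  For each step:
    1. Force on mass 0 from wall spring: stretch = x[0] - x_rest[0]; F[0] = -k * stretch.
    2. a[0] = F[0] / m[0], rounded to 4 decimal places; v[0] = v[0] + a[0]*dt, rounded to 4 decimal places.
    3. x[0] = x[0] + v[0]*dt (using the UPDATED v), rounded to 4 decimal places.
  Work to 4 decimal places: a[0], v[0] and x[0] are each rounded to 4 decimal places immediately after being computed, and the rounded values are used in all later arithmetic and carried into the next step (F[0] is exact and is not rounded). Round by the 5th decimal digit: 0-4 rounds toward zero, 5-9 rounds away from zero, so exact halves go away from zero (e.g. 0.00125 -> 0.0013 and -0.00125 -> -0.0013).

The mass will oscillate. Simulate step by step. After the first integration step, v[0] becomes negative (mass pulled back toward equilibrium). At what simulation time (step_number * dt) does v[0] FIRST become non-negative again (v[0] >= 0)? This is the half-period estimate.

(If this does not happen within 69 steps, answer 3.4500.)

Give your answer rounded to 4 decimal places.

Answer: 2.0500

Derivation:
Step 0: x=[11.3000] v=[0.0000]
Step 1: x=[11.2829] v=[-0.3422]
Step 2: x=[11.2488] v=[-0.6823]
Step 3: x=[11.1979] v=[-1.0183]
Step 4: x=[11.1305] v=[-1.3480]
Step 5: x=[11.0470] v=[-1.6695]
Step 6: x=[10.9480] v=[-1.9808]
Step 7: x=[10.8340] v=[-2.2800]
Step 8: x=[10.7057] v=[-2.5653]
Step 9: x=[10.5640] v=[-2.8349]
Step 10: x=[10.4096] v=[-3.0872]
Step 11: x=[10.2436] v=[-3.3206]
Step 12: x=[10.0669] v=[-3.5337]
Step 13: x=[9.8806] v=[-3.7252]
Step 14: x=[9.6859] v=[-3.8939]
Step 15: x=[9.4840] v=[-4.0388]
Step 16: x=[9.2760] v=[-4.1591]
Step 17: x=[9.0633] v=[-4.2539]
Step 18: x=[8.8472] v=[-4.3228]
Step 19: x=[8.6289] v=[-4.3652]
Step 20: x=[8.4099] v=[-4.3810]
Step 21: x=[8.1914] v=[-4.3700]
Step 22: x=[7.9748] v=[-4.3323]
Step 23: x=[7.7614] v=[-4.2681]
Step 24: x=[7.5525] v=[-4.1778]
Step 25: x=[7.3494] v=[-4.0620]
Step 26: x=[7.1533] v=[-3.9214]
Step 27: x=[6.9655] v=[-3.7568]
Step 28: x=[6.7870] v=[-3.5693]
Step 29: x=[6.6190] v=[-3.3599]
Step 30: x=[6.4625] v=[-3.1300]
Step 31: x=[6.3185] v=[-2.8810]
Step 32: x=[6.1878] v=[-2.6144]
Step 33: x=[6.0712] v=[-2.3318]
Step 34: x=[5.9695] v=[-2.0349]
Step 35: x=[5.8832] v=[-1.7256]
Step 36: x=[5.8129] v=[-1.4058]
Step 37: x=[5.7590] v=[-1.0774]
Step 38: x=[5.7219] v=[-0.7424]
Step 39: x=[5.7018] v=[-0.4029]
Step 40: x=[5.6988] v=[-0.0609]
Step 41: x=[5.7129] v=[0.2815]
First v>=0 after going negative at step 41, time=2.0500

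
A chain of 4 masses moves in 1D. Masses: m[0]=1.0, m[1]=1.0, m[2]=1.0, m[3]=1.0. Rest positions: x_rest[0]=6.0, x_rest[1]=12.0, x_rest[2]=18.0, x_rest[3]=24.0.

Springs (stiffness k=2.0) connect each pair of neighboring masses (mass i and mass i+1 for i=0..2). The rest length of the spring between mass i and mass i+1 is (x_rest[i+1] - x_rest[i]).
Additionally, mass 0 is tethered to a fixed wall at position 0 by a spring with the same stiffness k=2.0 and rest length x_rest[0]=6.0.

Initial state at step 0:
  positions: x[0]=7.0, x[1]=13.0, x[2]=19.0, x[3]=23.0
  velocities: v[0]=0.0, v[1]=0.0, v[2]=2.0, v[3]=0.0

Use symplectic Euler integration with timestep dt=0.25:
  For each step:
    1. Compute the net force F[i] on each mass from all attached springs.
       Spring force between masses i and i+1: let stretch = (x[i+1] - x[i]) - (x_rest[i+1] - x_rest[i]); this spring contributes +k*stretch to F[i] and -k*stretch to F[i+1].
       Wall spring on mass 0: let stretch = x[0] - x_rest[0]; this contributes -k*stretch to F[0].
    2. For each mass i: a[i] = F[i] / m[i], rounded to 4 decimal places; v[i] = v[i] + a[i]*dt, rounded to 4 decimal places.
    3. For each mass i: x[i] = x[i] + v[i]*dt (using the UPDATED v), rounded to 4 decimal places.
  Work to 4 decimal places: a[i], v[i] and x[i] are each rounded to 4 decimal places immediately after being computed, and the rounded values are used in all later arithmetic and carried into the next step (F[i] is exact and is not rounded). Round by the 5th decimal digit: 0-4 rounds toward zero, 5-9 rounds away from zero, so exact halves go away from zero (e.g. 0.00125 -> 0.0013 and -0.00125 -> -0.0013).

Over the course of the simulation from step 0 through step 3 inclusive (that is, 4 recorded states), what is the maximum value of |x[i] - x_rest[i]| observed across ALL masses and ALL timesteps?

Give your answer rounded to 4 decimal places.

Answer: 1.2500

Derivation:
Step 0: x=[7.0000 13.0000 19.0000 23.0000] v=[0.0000 0.0000 2.0000 0.0000]
Step 1: x=[6.8750 13.0000 19.2500 23.2500] v=[-0.5000 0.0000 1.0000 1.0000]
Step 2: x=[6.6563 13.0156 19.2188 23.7500] v=[-0.8750 0.0625 -0.1250 2.0000]
Step 3: x=[6.4004 13.0117 18.9786 24.4336] v=[-1.0235 -0.0156 -0.9610 2.7344]
Max displacement = 1.2500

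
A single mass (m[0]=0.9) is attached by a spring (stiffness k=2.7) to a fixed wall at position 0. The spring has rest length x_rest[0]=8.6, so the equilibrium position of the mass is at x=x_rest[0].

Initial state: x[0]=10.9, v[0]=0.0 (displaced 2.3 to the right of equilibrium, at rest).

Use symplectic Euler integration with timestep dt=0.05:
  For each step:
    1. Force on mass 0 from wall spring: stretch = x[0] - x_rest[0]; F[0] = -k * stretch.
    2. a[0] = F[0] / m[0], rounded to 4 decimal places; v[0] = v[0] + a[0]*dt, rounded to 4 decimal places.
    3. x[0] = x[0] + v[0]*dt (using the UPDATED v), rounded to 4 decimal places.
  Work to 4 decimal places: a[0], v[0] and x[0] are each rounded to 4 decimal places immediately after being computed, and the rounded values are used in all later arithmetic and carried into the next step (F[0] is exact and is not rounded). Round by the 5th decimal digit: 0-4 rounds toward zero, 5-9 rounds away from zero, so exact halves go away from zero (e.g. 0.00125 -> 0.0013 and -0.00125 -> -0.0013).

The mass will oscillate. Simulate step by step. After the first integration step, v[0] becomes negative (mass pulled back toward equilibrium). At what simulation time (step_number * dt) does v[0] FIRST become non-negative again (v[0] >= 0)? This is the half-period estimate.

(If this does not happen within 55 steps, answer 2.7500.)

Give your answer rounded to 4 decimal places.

Answer: 1.8500

Derivation:
Step 0: x=[10.9000] v=[0.0000]
Step 1: x=[10.8828] v=[-0.3450]
Step 2: x=[10.8484] v=[-0.6874]
Step 3: x=[10.7972] v=[-1.0247]
Step 4: x=[10.7295] v=[-1.3543]
Step 5: x=[10.6458] v=[-1.6737]
Step 6: x=[10.5468] v=[-1.9806]
Step 7: x=[10.4332] v=[-2.2726]
Step 8: x=[10.3058] v=[-2.5476]
Step 9: x=[10.1656] v=[-2.8035]
Step 10: x=[10.0137] v=[-3.0383]
Step 11: x=[9.8512] v=[-3.2504]
Step 12: x=[9.6793] v=[-3.4381]
Step 13: x=[9.4993] v=[-3.6000]
Step 14: x=[9.3126] v=[-3.7349]
Step 15: x=[9.1205] v=[-3.8418]
Step 16: x=[8.9245] v=[-3.9199]
Step 17: x=[8.7261] v=[-3.9686]
Step 18: x=[8.5267] v=[-3.9875]
Step 19: x=[8.3279] v=[-3.9765]
Step 20: x=[8.1311] v=[-3.9357]
Step 21: x=[7.9378] v=[-3.8654]
Step 22: x=[7.7495] v=[-3.7661]
Step 23: x=[7.5676] v=[-3.6385]
Step 24: x=[7.3934] v=[-3.4836]
Step 25: x=[7.2283] v=[-3.3026]
Step 26: x=[7.0735] v=[-3.0968]
Step 27: x=[6.9301] v=[-2.8678]
Step 28: x=[6.7992] v=[-2.6173]
Step 29: x=[6.6818] v=[-2.3472]
Step 30: x=[6.5788] v=[-2.0595]
Step 31: x=[6.4910] v=[-1.7563]
Step 32: x=[6.4190] v=[-1.4400]
Step 33: x=[6.3634] v=[-1.1129]
Step 34: x=[6.3245] v=[-0.7774]
Step 35: x=[6.3027] v=[-0.4361]
Step 36: x=[6.2981] v=[-0.0915]
Step 37: x=[6.3108] v=[0.2538]
First v>=0 after going negative at step 37, time=1.8500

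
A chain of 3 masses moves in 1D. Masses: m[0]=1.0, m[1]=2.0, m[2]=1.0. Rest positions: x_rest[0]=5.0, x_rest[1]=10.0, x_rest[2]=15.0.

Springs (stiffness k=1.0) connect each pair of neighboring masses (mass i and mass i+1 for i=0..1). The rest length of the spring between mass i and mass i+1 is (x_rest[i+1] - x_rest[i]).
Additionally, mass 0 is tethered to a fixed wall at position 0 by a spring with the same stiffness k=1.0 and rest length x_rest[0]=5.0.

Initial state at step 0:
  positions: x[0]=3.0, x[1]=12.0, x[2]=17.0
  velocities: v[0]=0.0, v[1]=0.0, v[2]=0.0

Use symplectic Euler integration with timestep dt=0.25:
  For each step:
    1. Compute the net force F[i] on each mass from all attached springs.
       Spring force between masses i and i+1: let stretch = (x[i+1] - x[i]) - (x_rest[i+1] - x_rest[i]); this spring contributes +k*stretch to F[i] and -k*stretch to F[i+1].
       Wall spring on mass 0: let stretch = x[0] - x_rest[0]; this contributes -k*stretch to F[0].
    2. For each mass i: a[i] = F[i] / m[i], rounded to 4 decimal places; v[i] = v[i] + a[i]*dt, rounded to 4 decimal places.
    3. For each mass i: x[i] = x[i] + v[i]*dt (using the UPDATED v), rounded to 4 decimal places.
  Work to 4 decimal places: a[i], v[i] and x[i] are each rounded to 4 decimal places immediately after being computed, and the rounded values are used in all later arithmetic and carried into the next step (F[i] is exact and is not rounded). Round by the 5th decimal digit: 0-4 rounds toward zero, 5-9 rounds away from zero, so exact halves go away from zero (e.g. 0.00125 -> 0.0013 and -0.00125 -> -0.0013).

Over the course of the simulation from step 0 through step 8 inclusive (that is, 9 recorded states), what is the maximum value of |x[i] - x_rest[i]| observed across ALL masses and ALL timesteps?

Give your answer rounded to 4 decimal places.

Answer: 3.1908

Derivation:
Step 0: x=[3.0000 12.0000 17.0000] v=[0.0000 0.0000 0.0000]
Step 1: x=[3.3750 11.8750 17.0000] v=[1.5000 -0.5000 0.0000]
Step 2: x=[4.0703 11.6445 16.9922] v=[2.7813 -0.9219 -0.0313]
Step 3: x=[4.9846 11.3445 16.9627] v=[3.6573 -1.2002 -0.1182]
Step 4: x=[5.9849 11.0213 16.8945] v=[4.0011 -1.2929 -0.2728]
Step 5: x=[6.9259 10.7242 16.7717] v=[3.7640 -1.1883 -0.4911]
Step 6: x=[7.6714 10.4974 16.5835] v=[2.9821 -0.9072 -0.7530]
Step 7: x=[8.1141 10.3725 16.3274] v=[1.7708 -0.4997 -1.0245]
Step 8: x=[8.1908 10.3631 16.0116] v=[0.3069 -0.0376 -1.2632]
Max displacement = 3.1908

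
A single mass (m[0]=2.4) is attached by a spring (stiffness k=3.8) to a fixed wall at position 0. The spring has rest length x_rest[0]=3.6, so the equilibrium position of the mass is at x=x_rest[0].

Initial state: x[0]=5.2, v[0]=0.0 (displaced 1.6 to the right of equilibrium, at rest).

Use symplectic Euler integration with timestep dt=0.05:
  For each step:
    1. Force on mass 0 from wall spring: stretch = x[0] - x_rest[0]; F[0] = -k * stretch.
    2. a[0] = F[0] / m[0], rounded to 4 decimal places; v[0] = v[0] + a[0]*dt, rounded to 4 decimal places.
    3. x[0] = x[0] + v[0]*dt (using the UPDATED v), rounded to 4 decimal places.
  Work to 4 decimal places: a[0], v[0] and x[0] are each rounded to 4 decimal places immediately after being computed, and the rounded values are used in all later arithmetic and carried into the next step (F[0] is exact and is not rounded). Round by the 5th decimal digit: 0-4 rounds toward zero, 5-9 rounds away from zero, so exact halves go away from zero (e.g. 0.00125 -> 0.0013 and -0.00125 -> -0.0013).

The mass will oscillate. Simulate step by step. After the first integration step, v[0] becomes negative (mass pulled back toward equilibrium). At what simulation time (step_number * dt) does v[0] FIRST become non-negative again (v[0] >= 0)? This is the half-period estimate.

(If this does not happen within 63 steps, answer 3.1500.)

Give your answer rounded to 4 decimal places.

Step 0: x=[5.2000] v=[0.0000]
Step 1: x=[5.1937] v=[-0.1267]
Step 2: x=[5.1811] v=[-0.2529]
Step 3: x=[5.1622] v=[-0.3781]
Step 4: x=[5.1371] v=[-0.5018]
Step 5: x=[5.1059] v=[-0.6235]
Step 6: x=[5.0688] v=[-0.7427]
Step 7: x=[5.0259] v=[-0.8590]
Step 8: x=[4.9773] v=[-0.9719]
Step 9: x=[4.9233] v=[-1.0809]
Step 10: x=[4.8640] v=[-1.1857]
Step 11: x=[4.7997] v=[-1.2858]
Step 12: x=[4.7307] v=[-1.3808]
Step 13: x=[4.6572] v=[-1.4703]
Step 14: x=[4.5795] v=[-1.5540]
Step 15: x=[4.4979] v=[-1.6315]
Step 16: x=[4.4128] v=[-1.7026]
Step 17: x=[4.3245] v=[-1.7669]
Step 18: x=[4.2333] v=[-1.8243]
Step 19: x=[4.1396] v=[-1.8744]
Step 20: x=[4.0437] v=[-1.9171]
Step 21: x=[3.9461] v=[-1.9522]
Step 22: x=[3.8471] v=[-1.9796]
Step 23: x=[3.7471] v=[-1.9992]
Step 24: x=[3.6466] v=[-2.0108]
Step 25: x=[3.5459] v=[-2.0145]
Step 26: x=[3.4454] v=[-2.0102]
Step 27: x=[3.3455] v=[-1.9980]
Step 28: x=[3.2466] v=[-1.9779]
Step 29: x=[3.1491] v=[-1.9499]
Step 30: x=[3.0534] v=[-1.9142]
Step 31: x=[2.9599] v=[-1.8709]
Step 32: x=[2.8689] v=[-1.8202]
Step 33: x=[2.7808] v=[-1.7623]
Step 34: x=[2.6959] v=[-1.6974]
Step 35: x=[2.6146] v=[-1.6258]
Step 36: x=[2.5372] v=[-1.5478]
Step 37: x=[2.4640] v=[-1.4637]
Step 38: x=[2.3953] v=[-1.3738]
Step 39: x=[2.3314] v=[-1.2784]
Step 40: x=[2.2725] v=[-1.1780]
Step 41: x=[2.2189] v=[-1.0729]
Step 42: x=[2.1707] v=[-0.9636]
Step 43: x=[2.1282] v=[-0.8504]
Step 44: x=[2.0915] v=[-0.7339]
Step 45: x=[2.0608] v=[-0.6145]
Step 46: x=[2.0362] v=[-0.4926]
Step 47: x=[2.0178] v=[-0.3688]
Step 48: x=[2.0056] v=[-0.2435]
Step 49: x=[1.9997] v=[-0.1173]
Step 50: x=[2.0002] v=[0.0094]
First v>=0 after going negative at step 50, time=2.5000

Answer: 2.5000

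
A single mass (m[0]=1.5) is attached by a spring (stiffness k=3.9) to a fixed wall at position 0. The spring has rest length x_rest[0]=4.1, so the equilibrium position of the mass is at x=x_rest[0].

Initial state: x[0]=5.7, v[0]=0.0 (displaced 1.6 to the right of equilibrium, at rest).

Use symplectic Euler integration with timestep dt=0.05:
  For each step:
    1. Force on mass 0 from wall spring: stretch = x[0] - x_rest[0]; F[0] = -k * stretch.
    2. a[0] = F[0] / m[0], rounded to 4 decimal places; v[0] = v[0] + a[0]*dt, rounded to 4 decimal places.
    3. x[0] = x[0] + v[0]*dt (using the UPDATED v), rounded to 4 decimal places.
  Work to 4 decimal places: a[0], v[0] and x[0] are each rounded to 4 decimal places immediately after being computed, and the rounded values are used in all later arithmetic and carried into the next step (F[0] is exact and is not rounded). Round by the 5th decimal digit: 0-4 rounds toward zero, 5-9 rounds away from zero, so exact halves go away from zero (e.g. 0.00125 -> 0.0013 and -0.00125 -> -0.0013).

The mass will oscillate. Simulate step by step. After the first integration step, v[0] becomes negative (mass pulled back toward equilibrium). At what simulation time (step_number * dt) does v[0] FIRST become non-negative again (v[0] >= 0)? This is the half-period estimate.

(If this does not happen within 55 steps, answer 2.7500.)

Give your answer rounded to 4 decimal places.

Step 0: x=[5.7000] v=[0.0000]
Step 1: x=[5.6896] v=[-0.2080]
Step 2: x=[5.6689] v=[-0.4147]
Step 3: x=[5.6380] v=[-0.6187]
Step 4: x=[5.5971] v=[-0.8186]
Step 5: x=[5.5464] v=[-1.0132]
Step 6: x=[5.4863] v=[-1.2012]
Step 7: x=[5.4172] v=[-1.3814]
Step 8: x=[5.3396] v=[-1.5526]
Step 9: x=[5.2539] v=[-1.7138]
Step 10: x=[5.1607] v=[-1.8638]
Step 11: x=[5.0606] v=[-2.0017]
Step 12: x=[4.9543] v=[-2.1266]
Step 13: x=[4.8424] v=[-2.2377]
Step 14: x=[4.7257] v=[-2.3342]
Step 15: x=[4.6049] v=[-2.4155]
Step 16: x=[4.4808] v=[-2.4811]
Step 17: x=[4.3543] v=[-2.5306]
Step 18: x=[4.2261] v=[-2.5637]
Step 19: x=[4.0971] v=[-2.5801]
Step 20: x=[3.9681] v=[-2.5797]
Step 21: x=[3.8400] v=[-2.5626]
Step 22: x=[3.7136] v=[-2.5288]
Step 23: x=[3.5897] v=[-2.4786]
Step 24: x=[3.4691] v=[-2.4123]
Step 25: x=[3.3526] v=[-2.3303]
Step 26: x=[3.2409] v=[-2.2331]
Step 27: x=[3.1348] v=[-2.1214]
Step 28: x=[3.0350] v=[-1.9959]
Step 29: x=[2.9421] v=[-1.8575]
Step 30: x=[2.8568] v=[-1.7070]
Step 31: x=[2.7795] v=[-1.5454]
Step 32: x=[2.7108] v=[-1.3737]
Step 33: x=[2.6511] v=[-1.1931]
Step 34: x=[2.6009] v=[-1.0047]
Step 35: x=[2.5604] v=[-0.8098]
Step 36: x=[2.5299] v=[-0.6097]
Step 37: x=[2.5096] v=[-0.4056]
Step 38: x=[2.4997] v=[-0.1989]
Step 39: x=[2.5002] v=[0.0091]
First v>=0 after going negative at step 39, time=1.9500

Answer: 1.9500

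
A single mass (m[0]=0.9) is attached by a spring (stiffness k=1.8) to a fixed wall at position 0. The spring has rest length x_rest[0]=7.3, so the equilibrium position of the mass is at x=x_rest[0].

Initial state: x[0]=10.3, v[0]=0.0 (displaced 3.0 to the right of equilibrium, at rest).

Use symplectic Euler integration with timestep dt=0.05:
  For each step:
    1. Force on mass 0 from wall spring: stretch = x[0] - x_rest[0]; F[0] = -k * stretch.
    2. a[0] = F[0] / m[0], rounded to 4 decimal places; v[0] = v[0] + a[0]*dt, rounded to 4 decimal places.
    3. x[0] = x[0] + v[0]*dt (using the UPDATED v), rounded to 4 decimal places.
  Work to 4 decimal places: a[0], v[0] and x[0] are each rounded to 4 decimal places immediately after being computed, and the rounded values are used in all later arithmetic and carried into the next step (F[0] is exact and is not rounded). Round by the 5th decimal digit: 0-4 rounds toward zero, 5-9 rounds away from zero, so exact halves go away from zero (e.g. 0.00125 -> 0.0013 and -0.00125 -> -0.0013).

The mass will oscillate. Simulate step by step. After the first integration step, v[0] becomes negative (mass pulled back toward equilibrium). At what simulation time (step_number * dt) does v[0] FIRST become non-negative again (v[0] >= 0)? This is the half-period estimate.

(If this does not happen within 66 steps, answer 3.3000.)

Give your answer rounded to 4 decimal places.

Answer: 2.2500

Derivation:
Step 0: x=[10.3000] v=[0.0000]
Step 1: x=[10.2850] v=[-0.3000]
Step 2: x=[10.2551] v=[-0.5985]
Step 3: x=[10.2104] v=[-0.8940]
Step 4: x=[10.1512] v=[-1.1850]
Step 5: x=[10.0777] v=[-1.4701]
Step 6: x=[9.9903] v=[-1.7479]
Step 7: x=[9.8895] v=[-2.0169]
Step 8: x=[9.7757] v=[-2.2759]
Step 9: x=[9.6495] v=[-2.5235]
Step 10: x=[9.5116] v=[-2.7585]
Step 11: x=[9.3626] v=[-2.9797]
Step 12: x=[9.2033] v=[-3.1860]
Step 13: x=[9.0345] v=[-3.3763]
Step 14: x=[8.8570] v=[-3.5498]
Step 15: x=[8.6717] v=[-3.7055]
Step 16: x=[8.4796] v=[-3.8427]
Step 17: x=[8.2816] v=[-3.9607]
Step 18: x=[8.0787] v=[-4.0589]
Step 19: x=[7.8719] v=[-4.1368]
Step 20: x=[7.6622] v=[-4.1940]
Step 21: x=[7.4507] v=[-4.2302]
Step 22: x=[7.2384] v=[-4.2453]
Step 23: x=[7.0264] v=[-4.2391]
Step 24: x=[6.8158] v=[-4.2117]
Step 25: x=[6.6076] v=[-4.1633]
Step 26: x=[6.4029] v=[-4.0941]
Step 27: x=[6.2027] v=[-4.0044]
Step 28: x=[6.0080] v=[-3.8947]
Step 29: x=[5.8197] v=[-3.7655]
Step 30: x=[5.6388] v=[-3.6175]
Step 31: x=[5.4662] v=[-3.4514]
Step 32: x=[5.3028] v=[-3.2680]
Step 33: x=[5.1494] v=[-3.0683]
Step 34: x=[5.0067] v=[-2.8532]
Step 35: x=[4.8755] v=[-2.6239]
Step 36: x=[4.7564] v=[-2.3815]
Step 37: x=[4.6500] v=[-2.1271]
Step 38: x=[4.5569] v=[-1.8621]
Step 39: x=[4.4775] v=[-1.5878]
Step 40: x=[4.4122] v=[-1.3056]
Step 41: x=[4.3614] v=[-1.0168]
Step 42: x=[4.3253] v=[-0.7229]
Step 43: x=[4.3040] v=[-0.4254]
Step 44: x=[4.2977] v=[-0.1258]
Step 45: x=[4.3064] v=[0.1744]
First v>=0 after going negative at step 45, time=2.2500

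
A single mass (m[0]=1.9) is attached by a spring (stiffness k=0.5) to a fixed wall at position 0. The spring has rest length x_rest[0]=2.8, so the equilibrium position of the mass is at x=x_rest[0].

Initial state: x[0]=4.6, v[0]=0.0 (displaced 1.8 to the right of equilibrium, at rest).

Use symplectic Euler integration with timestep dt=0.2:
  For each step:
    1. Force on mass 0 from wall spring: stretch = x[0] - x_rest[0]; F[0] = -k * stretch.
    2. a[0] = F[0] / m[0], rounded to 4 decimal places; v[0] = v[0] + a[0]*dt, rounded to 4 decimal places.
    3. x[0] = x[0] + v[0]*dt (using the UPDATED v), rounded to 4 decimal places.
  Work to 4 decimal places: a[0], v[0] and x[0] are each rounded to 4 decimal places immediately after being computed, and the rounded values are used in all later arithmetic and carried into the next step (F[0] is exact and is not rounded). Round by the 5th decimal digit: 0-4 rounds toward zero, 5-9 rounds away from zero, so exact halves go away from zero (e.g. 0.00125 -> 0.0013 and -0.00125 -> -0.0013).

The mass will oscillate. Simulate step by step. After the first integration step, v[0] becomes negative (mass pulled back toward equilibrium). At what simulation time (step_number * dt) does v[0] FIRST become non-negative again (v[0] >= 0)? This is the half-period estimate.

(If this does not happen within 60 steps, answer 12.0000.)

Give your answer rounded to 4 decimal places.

Step 0: x=[4.6000] v=[0.0000]
Step 1: x=[4.5811] v=[-0.0947]
Step 2: x=[4.5434] v=[-0.1884]
Step 3: x=[4.4874] v=[-0.2802]
Step 4: x=[4.4136] v=[-0.3690]
Step 5: x=[4.3228] v=[-0.4539]
Step 6: x=[4.2160] v=[-0.5340]
Step 7: x=[4.0943] v=[-0.6085]
Step 8: x=[3.9590] v=[-0.6766]
Step 9: x=[3.8115] v=[-0.7376]
Step 10: x=[3.6533] v=[-0.7908]
Step 11: x=[3.4862] v=[-0.8357]
Step 12: x=[3.3118] v=[-0.8718]
Step 13: x=[3.1321] v=[-0.8987]
Step 14: x=[2.9489] v=[-0.9162]
Step 15: x=[2.7641] v=[-0.9240]
Step 16: x=[2.5797] v=[-0.9221]
Step 17: x=[2.3976] v=[-0.9105]
Step 18: x=[2.2197] v=[-0.8893]
Step 19: x=[2.0479] v=[-0.8588]
Step 20: x=[1.8841] v=[-0.8192]
Step 21: x=[1.7299] v=[-0.7710]
Step 22: x=[1.5870] v=[-0.7147]
Step 23: x=[1.4568] v=[-0.6509]
Step 24: x=[1.3408] v=[-0.5802]
Step 25: x=[1.2401] v=[-0.5034]
Step 26: x=[1.1558] v=[-0.4213]
Step 27: x=[1.0888] v=[-0.3348]
Step 28: x=[1.0399] v=[-0.2447]
Step 29: x=[1.0095] v=[-0.1521]
Step 30: x=[0.9979] v=[-0.0579]
Step 31: x=[1.0053] v=[0.0369]
First v>=0 after going negative at step 31, time=6.2000

Answer: 6.2000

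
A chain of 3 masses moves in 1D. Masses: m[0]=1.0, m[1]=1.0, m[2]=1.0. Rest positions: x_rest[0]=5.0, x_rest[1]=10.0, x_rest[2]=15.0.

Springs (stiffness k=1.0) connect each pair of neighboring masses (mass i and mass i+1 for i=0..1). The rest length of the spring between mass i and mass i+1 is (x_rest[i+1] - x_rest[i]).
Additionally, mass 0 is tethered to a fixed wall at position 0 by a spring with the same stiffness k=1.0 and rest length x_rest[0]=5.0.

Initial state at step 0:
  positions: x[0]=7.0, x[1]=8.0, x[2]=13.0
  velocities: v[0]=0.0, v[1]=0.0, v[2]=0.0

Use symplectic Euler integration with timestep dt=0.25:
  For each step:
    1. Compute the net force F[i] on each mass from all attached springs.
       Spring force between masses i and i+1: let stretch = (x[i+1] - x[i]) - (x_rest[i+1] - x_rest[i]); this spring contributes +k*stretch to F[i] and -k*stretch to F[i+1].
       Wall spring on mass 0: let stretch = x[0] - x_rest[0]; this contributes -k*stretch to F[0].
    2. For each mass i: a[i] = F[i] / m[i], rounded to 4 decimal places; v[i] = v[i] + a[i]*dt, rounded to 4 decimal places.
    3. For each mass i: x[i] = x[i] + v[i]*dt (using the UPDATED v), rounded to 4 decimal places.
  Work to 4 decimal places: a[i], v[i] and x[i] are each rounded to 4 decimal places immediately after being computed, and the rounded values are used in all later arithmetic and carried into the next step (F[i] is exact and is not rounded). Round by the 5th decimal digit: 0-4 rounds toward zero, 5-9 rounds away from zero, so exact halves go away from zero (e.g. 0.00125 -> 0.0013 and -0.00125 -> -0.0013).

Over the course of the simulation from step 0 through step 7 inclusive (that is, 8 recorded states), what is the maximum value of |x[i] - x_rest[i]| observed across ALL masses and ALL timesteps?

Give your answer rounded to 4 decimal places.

Answer: 2.6575

Derivation:
Step 0: x=[7.0000 8.0000 13.0000] v=[0.0000 0.0000 0.0000]
Step 1: x=[6.6250 8.2500 13.0000] v=[-1.5000 1.0000 0.0000]
Step 2: x=[5.9375 8.6953 13.0156] v=[-2.7500 1.7813 0.0625]
Step 3: x=[5.0513 9.2383 13.0737] v=[-3.5449 2.1719 0.2324]
Step 4: x=[4.1111 9.7593 13.2046] v=[-3.7610 2.0840 0.5236]
Step 5: x=[3.2669 10.1426 13.4327] v=[-3.3767 1.5333 0.9123]
Step 6: x=[2.6483 10.3018 13.7677] v=[-2.4745 0.6369 1.3398]
Step 7: x=[2.3425 10.1993 14.1985] v=[-1.2232 -0.4100 1.7233]
Max displacement = 2.6575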